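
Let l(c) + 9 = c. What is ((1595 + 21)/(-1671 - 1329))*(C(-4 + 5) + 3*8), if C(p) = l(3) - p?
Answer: -3434/375 ≈ -9.1573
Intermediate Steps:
l(c) = -9 + c
C(p) = -6 - p (C(p) = (-9 + 3) - p = -6 - p)
((1595 + 21)/(-1671 - 1329))*(C(-4 + 5) + 3*8) = ((1595 + 21)/(-1671 - 1329))*((-6 - (-4 + 5)) + 3*8) = (1616/(-3000))*((-6 - 1*1) + 24) = (1616*(-1/3000))*((-6 - 1) + 24) = -202*(-7 + 24)/375 = -202/375*17 = -3434/375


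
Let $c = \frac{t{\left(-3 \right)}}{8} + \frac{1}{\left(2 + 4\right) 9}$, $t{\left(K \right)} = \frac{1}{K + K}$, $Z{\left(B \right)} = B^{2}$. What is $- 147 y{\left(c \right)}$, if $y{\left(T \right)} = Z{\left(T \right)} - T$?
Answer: $- \frac{21217}{62208} \approx -0.34107$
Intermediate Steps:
$t{\left(K \right)} = \frac{1}{2 K}$
$c = - \frac{1}{432}$ ($c = \frac{\frac{1}{2} \frac{1}{-3}}{8} + \frac{1}{\left(2 + 4\right) 9} = \frac{1}{2} \left(- \frac{1}{3}\right) \frac{1}{8} + \frac{1}{6} \cdot \frac{1}{9} = \left(- \frac{1}{6}\right) \frac{1}{8} + \frac{1}{6} \cdot \frac{1}{9} = - \frac{1}{48} + \frac{1}{54} = - \frac{1}{432} \approx -0.0023148$)
$y{\left(T \right)} = T^{2} - T$
$- 147 y{\left(c \right)} = - 147 \left(- \frac{-1 - \frac{1}{432}}{432}\right) = - 147 \left(\left(- \frac{1}{432}\right) \left(- \frac{433}{432}\right)\right) = \left(-147\right) \frac{433}{186624} = - \frac{21217}{62208}$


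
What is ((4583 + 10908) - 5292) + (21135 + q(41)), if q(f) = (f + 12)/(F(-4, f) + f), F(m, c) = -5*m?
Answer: 1911427/61 ≈ 31335.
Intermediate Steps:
q(f) = (12 + f)/(20 + f) (q(f) = (f + 12)/(-5*(-4) + f) = (12 + f)/(20 + f))
((4583 + 10908) - 5292) + (21135 + q(41)) = ((4583 + 10908) - 5292) + (21135 + (12 + 41)/(20 + 41)) = (15491 - 5292) + (21135 + 53/61) = 10199 + (21135 + (1/61)*53) = 10199 + (21135 + 53/61) = 10199 + 1289288/61 = 1911427/61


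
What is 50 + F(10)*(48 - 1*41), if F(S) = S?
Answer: 120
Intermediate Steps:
50 + F(10)*(48 - 1*41) = 50 + 10*(48 - 1*41) = 50 + 10*(48 - 41) = 50 + 10*7 = 50 + 70 = 120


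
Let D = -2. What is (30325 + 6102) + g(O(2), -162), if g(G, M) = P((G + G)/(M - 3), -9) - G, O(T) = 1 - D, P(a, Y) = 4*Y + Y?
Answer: 36379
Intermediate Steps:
P(a, Y) = 5*Y
O(T) = 3 (O(T) = 1 - 1*(-2) = 1 + 2 = 3)
g(G, M) = -45 - G (g(G, M) = 5*(-9) - G = -45 - G)
(30325 + 6102) + g(O(2), -162) = (30325 + 6102) + (-45 - 1*3) = 36427 + (-45 - 3) = 36427 - 48 = 36379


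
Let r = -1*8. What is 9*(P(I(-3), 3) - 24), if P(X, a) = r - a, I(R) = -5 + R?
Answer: -315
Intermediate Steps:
r = -8
P(X, a) = -8 - a
9*(P(I(-3), 3) - 24) = 9*((-8 - 1*3) - 24) = 9*((-8 - 3) - 24) = 9*(-11 - 24) = 9*(-35) = -315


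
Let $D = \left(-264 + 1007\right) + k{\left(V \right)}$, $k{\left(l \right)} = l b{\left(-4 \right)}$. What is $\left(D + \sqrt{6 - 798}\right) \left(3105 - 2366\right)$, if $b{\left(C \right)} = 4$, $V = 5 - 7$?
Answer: $543165 + 4434 i \sqrt{22} \approx 5.4317 \cdot 10^{5} + 20797.0 i$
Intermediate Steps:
$V = -2$
$k{\left(l \right)} = 4 l$ ($k{\left(l \right)} = l 4 = 4 l$)
$D = 735$ ($D = \left(-264 + 1007\right) + 4 \left(-2\right) = 743 - 8 = 735$)
$\left(D + \sqrt{6 - 798}\right) \left(3105 - 2366\right) = \left(735 + \sqrt{6 - 798}\right) \left(3105 - 2366\right) = \left(735 + \sqrt{-792}\right) 739 = \left(735 + 6 i \sqrt{22}\right) 739 = 543165 + 4434 i \sqrt{22}$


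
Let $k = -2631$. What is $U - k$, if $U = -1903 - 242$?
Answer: $486$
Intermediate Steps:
$U = -2145$
$U - k = -2145 - -2631 = -2145 + 2631 = 486$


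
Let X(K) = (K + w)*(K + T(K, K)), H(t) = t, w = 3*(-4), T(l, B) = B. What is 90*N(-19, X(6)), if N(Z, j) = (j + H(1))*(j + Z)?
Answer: 581490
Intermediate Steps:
w = -12
X(K) = 2*K*(-12 + K) (X(K) = (K - 12)*(K + K) = (-12 + K)*(2*K) = 2*K*(-12 + K))
N(Z, j) = (1 + j)*(Z + j) (N(Z, j) = (j + 1)*(j + Z) = (1 + j)*(Z + j))
90*N(-19, X(6)) = 90*(-19 + 2*6*(-12 + 6) + (2*6*(-12 + 6))² - 38*6*(-12 + 6)) = 90*(-19 + 2*6*(-6) + (2*6*(-6))² - 38*6*(-6)) = 90*(-19 - 72 + (-72)² - 19*(-72)) = 90*(-19 - 72 + 5184 + 1368) = 90*6461 = 581490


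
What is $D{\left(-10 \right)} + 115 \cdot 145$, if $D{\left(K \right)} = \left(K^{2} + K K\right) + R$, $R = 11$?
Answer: $16886$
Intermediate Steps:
$D{\left(K \right)} = 11 + 2 K^{2}$ ($D{\left(K \right)} = \left(K^{2} + K K\right) + 11 = \left(K^{2} + K^{2}\right) + 11 = 2 K^{2} + 11 = 11 + 2 K^{2}$)
$D{\left(-10 \right)} + 115 \cdot 145 = \left(11 + 2 \left(-10\right)^{2}\right) + 115 \cdot 145 = \left(11 + 2 \cdot 100\right) + 16675 = \left(11 + 200\right) + 16675 = 211 + 16675 = 16886$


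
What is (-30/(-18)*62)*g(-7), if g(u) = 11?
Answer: 3410/3 ≈ 1136.7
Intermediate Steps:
(-30/(-18)*62)*g(-7) = (-30/(-18)*62)*11 = (-30*(-1/18)*62)*11 = ((5/3)*62)*11 = (310/3)*11 = 3410/3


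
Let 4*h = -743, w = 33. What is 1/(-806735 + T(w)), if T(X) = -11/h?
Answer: -743/599404061 ≈ -1.2396e-6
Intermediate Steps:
h = -743/4 (h = (¼)*(-743) = -743/4 ≈ -185.75)
T(X) = 44/743 (T(X) = -11/(-743/4) = -11*(-4/743) = 44/743)
1/(-806735 + T(w)) = 1/(-806735 + 44/743) = 1/(-599404061/743) = -743/599404061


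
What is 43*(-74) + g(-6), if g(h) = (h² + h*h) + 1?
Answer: -3109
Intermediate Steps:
g(h) = 1 + 2*h² (g(h) = (h² + h²) + 1 = 2*h² + 1 = 1 + 2*h²)
43*(-74) + g(-6) = 43*(-74) + (1 + 2*(-6)²) = -3182 + (1 + 2*36) = -3182 + (1 + 72) = -3182 + 73 = -3109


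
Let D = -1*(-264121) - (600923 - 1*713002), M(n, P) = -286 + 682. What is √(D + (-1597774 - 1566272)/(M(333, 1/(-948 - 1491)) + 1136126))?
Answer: √126411880562277/18331 ≈ 613.35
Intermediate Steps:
M(n, P) = 396
D = 376200 (D = 264121 - (600923 - 713002) = 264121 - 1*(-112079) = 264121 + 112079 = 376200)
√(D + (-1597774 - 1566272)/(M(333, 1/(-948 - 1491)) + 1136126)) = √(376200 + (-1597774 - 1566272)/(396 + 1136126)) = √(376200 - 3164046/1136522) = √(376200 - 3164046*1/1136522) = √(376200 - 51033/18331) = √(6896071167/18331) = √126411880562277/18331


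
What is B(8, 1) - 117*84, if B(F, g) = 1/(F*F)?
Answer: -628991/64 ≈ -9828.0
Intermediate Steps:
B(F, g) = F⁻² (B(F, g) = 1/(F²) = F⁻²)
B(8, 1) - 117*84 = 8⁻² - 117*84 = 1/64 - 9828 = -628991/64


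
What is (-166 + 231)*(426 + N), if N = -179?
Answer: 16055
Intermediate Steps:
(-166 + 231)*(426 + N) = (-166 + 231)*(426 - 179) = 65*247 = 16055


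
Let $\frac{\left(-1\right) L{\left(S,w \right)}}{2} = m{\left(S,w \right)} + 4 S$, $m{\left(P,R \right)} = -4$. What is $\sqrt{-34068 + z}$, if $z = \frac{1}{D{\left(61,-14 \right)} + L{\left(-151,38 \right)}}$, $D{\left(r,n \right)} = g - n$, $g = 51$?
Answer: $\frac{i \sqrt{55904258067}}{1281} \approx 184.58 i$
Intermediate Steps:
$D{\left(r,n \right)} = 51 - n$
$L{\left(S,w \right)} = 8 - 8 S$ ($L{\left(S,w \right)} = - 2 \left(-4 + 4 S\right) = 8 - 8 S$)
$z = \frac{1}{1281}$ ($z = \frac{1}{\left(51 - -14\right) + \left(8 - -1208\right)} = \frac{1}{\left(51 + 14\right) + \left(8 + 1208\right)} = \frac{1}{65 + 1216} = \frac{1}{1281} \approx 0.00078064$)
$\sqrt{-34068 + z} = \sqrt{-34068 + \frac{1}{1281}} = \sqrt{- \frac{43641107}{1281}} = \frac{i \sqrt{55904258067}}{1281}$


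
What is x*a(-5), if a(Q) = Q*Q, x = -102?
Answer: -2550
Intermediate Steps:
a(Q) = Q²
x*a(-5) = -102*(-5)² = -102*25 = -2550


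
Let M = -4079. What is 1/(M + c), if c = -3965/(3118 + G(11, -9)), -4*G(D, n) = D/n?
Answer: -112259/458047201 ≈ -0.00024508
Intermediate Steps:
G(D, n) = -D/(4*n)
c = -142740/112259 (c = -3965/(3118 - 1/4*11/(-9)) = -3965/(3118 - 1/4*11*(-1/9)) = -3965/(3118 + 11/36) = -3965/112259/36 = -3965*36/112259 = -142740/112259 ≈ -1.2715)
1/(M + c) = 1/(-4079 - 142740/112259) = 1/(-458047201/112259) = -112259/458047201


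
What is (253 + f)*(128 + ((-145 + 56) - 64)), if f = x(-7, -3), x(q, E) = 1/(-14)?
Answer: -88525/14 ≈ -6323.2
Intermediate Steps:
x(q, E) = -1/14
f = -1/14 ≈ -0.071429
(253 + f)*(128 + ((-145 + 56) - 64)) = (253 - 1/14)*(128 + ((-145 + 56) - 64)) = 3541*(128 + (-89 - 64))/14 = 3541*(128 - 153)/14 = (3541/14)*(-25) = -88525/14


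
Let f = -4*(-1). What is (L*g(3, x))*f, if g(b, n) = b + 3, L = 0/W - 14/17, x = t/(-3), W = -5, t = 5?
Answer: -336/17 ≈ -19.765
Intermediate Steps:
x = -5/3 (x = 5/(-3) = 5*(-⅓) = -5/3 ≈ -1.6667)
L = -14/17 (L = 0/(-5) - 14/17 = 0*(-⅕) - 14*1/17 = 0 - 14/17 = -14/17 ≈ -0.82353)
g(b, n) = 3 + b
f = 4
(L*g(3, x))*f = -14*(3 + 3)/17*4 = -14/17*6*4 = -84/17*4 = -336/17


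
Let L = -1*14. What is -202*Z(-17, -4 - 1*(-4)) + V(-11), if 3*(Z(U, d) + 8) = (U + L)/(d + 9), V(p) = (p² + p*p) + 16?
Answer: 56860/27 ≈ 2105.9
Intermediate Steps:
V(p) = 16 + 2*p² (V(p) = (p² + p²) + 16 = 2*p² + 16 = 16 + 2*p²)
L = -14
Z(U, d) = -8 + (-14 + U)/(3*(9 + d)) (Z(U, d) = -8 + ((U - 14)/(d + 9))/3 = -8 + ((-14 + U)/(9 + d))/3 = -8 + (-14 + U)/(3*(9 + d)))
-202*Z(-17, -4 - 1*(-4)) + V(-11) = -202*(-230 - 17 - 24*(-4 - 1*(-4)))/(3*(9 + (-4 - 1*(-4)))) + (16 + 2*(-11)²) = -202*(-230 - 17 - 24*(-4 + 4))/(3*(9 + (-4 + 4))) + (16 + 2*121) = -202*(-230 - 17 - 24*0)/(3*(9 + 0)) + (16 + 242) = -202*(-230 - 17 + 0)/(3*9) + 258 = -202*(-247)/(3*9) + 258 = -202*(-247/27) + 258 = 49894/27 + 258 = 56860/27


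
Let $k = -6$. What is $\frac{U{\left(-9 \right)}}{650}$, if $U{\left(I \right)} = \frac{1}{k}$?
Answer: $- \frac{1}{3900} \approx -0.00025641$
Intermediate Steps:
$U{\left(I \right)} = - \frac{1}{6}$ ($U{\left(I \right)} = \frac{1}{-6} = - \frac{1}{6}$)
$\frac{U{\left(-9 \right)}}{650} = - \frac{1}{6 \cdot 650} = \left(- \frac{1}{6}\right) \frac{1}{650} = - \frac{1}{3900}$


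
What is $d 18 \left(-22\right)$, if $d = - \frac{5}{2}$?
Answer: $990$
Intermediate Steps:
$d = - \frac{5}{2}$ ($d = \left(-5\right) \frac{1}{2} = - \frac{5}{2} \approx -2.5$)
$d 18 \left(-22\right) = - \frac{5 \cdot 18 \left(-22\right)}{2} = \left(- \frac{5}{2}\right) \left(-396\right) = 990$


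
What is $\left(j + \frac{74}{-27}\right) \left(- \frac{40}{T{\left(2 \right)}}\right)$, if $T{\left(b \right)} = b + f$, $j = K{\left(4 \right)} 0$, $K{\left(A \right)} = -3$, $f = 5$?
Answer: $\frac{2960}{189} \approx 15.661$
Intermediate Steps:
$j = 0$ ($j = \left(-3\right) 0 = 0$)
$T{\left(b \right)} = 5 + b$ ($T{\left(b \right)} = b + 5 = 5 + b$)
$\left(j + \frac{74}{-27}\right) \left(- \frac{40}{T{\left(2 \right)}}\right) = \left(0 + \frac{74}{-27}\right) \left(- \frac{40}{5 + 2}\right) = \left(0 + 74 \left(- \frac{1}{27}\right)\right) \left(- \frac{40}{7}\right) = \left(0 - \frac{74}{27}\right) \left(\left(-40\right) \frac{1}{7}\right) = \left(- \frac{74}{27}\right) \left(- \frac{40}{7}\right) = \frac{2960}{189}$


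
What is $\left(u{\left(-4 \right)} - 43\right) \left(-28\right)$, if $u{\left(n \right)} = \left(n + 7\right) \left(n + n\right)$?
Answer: $1876$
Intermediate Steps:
$u{\left(n \right)} = 2 n \left(7 + n\right)$ ($u{\left(n \right)} = \left(7 + n\right) 2 n = 2 n \left(7 + n\right)$)
$\left(u{\left(-4 \right)} - 43\right) \left(-28\right) = \left(2 \left(-4\right) \left(7 - 4\right) - 43\right) \left(-28\right) = \left(2 \left(-4\right) 3 - 43\right) \left(-28\right) = \left(-24 - 43\right) \left(-28\right) = \left(-67\right) \left(-28\right) = 1876$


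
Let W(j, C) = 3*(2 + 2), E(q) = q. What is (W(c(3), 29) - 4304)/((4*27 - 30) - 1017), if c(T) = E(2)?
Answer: 4292/939 ≈ 4.5708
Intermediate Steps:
c(T) = 2
W(j, C) = 12 (W(j, C) = 3*4 = 12)
(W(c(3), 29) - 4304)/((4*27 - 30) - 1017) = (12 - 4304)/((4*27 - 30) - 1017) = -4292/((108 - 30) - 1017) = -4292/(78 - 1017) = -4292/(-939) = -4292*(-1/939) = 4292/939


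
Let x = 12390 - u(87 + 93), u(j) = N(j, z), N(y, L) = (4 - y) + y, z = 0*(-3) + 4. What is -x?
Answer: -12386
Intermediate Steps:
z = 4 (z = 0 + 4 = 4)
N(y, L) = 4
u(j) = 4
x = 12386 (x = 12390 - 1*4 = 12390 - 4 = 12386)
-x = -1*12386 = -12386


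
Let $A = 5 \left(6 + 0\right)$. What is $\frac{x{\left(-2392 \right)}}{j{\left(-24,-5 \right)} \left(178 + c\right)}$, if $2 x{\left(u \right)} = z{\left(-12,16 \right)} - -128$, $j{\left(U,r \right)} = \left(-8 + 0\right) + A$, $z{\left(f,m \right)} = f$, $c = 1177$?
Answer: $\frac{29}{14905} \approx 0.0019457$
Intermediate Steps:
$A = 30$ ($A = 5 \cdot 6 = 30$)
$j{\left(U,r \right)} = 22$ ($j{\left(U,r \right)} = \left(-8 + 0\right) + 30 = -8 + 30 = 22$)
$x{\left(u \right)} = 58$ ($x{\left(u \right)} = \frac{-12 - -128}{2} = \frac{-12 + 128}{2} = \frac{1}{2} \cdot 116 = 58$)
$\frac{x{\left(-2392 \right)}}{j{\left(-24,-5 \right)} \left(178 + c\right)} = \frac{58}{22 \left(178 + 1177\right)} = \frac{58}{22 \cdot 1355} = \frac{58}{29810} = 58 \cdot \frac{1}{29810} = \frac{29}{14905}$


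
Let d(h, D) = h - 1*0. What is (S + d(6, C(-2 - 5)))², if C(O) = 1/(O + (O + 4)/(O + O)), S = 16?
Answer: 484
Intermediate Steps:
C(O) = 1/(O + (4 + O)/(2*O)) (C(O) = 1/(O + (4 + O)/((2*O))) = 1/(O + (4 + O)*(1/(2*O))) = 1/(O + (4 + O)/(2*O)))
d(h, D) = h (d(h, D) = h + 0 = h)
(S + d(6, C(-2 - 5)))² = (16 + 6)² = 22² = 484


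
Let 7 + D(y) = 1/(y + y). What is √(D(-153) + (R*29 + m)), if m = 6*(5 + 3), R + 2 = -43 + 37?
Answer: I*√1987198/102 ≈ 13.82*I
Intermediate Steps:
D(y) = -7 + 1/(2*y) (D(y) = -7 + 1/(y + y) = -7 + 1/(2*y))
R = -8 (R = -2 + (-43 + 37) = -2 - 6 = -8)
m = 48 (m = 6*8 = 48)
√(D(-153) + (R*29 + m)) = √((-7 + (½)/(-153)) + (-8*29 + 48)) = √((-7 + (½)*(-1/153)) + (-232 + 48)) = √((-7 - 1/306) - 184) = √(-2143/306 - 184) = √(-58447/306) = I*√1987198/102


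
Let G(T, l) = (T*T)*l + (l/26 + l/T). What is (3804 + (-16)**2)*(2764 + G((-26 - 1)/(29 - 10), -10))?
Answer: 1414964196940/126711 ≈ 1.1167e+7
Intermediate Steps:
G(T, l) = l/26 + l/T + l*T**2 (G(T, l) = T**2*l + (l*(1/26) + l/T) = l*T**2 + (l/26 + l/T) = l/26 + l/T + l*T**2)
(3804 + (-16)**2)*(2764 + G((-26 - 1)/(29 - 10), -10)) = (3804 + (-16)**2)*(2764 + ((1/26)*(-10) - 10*(29 - 10)/(-26 - 1) - 10*(-26 - 1)**2/(29 - 10)**2)) = (3804 + 256)*(2764 + (-5/13 - 10/((-27/19)) - 10*(-27/19)**2)) = 4060*(2764 + (-5/13 - 10/((-27*1/19)) - 10*(-27*1/19)**2)) = 4060*(2764 + (-5/13 - 10/(-27/19) - 10*(-27/19)**2)) = 4060*(2764 + (-5/13 - 10*(-19/27) - 10*729/361)) = 4060*(2764 + (-5/13 + 190/27 - 7290/361)) = 4060*(2764 - 1715855/126711) = 4060*(348513349/126711) = 1414964196940/126711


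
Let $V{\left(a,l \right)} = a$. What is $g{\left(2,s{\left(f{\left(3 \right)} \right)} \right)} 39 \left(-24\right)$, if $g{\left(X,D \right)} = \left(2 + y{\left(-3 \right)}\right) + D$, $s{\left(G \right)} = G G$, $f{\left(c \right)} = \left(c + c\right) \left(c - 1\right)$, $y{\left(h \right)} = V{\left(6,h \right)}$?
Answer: $-142272$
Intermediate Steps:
$y{\left(h \right)} = 6$
$f{\left(c \right)} = 2 c \left(-1 + c\right)$
$s{\left(G \right)} = G^{2}$
$g{\left(X,D \right)} = 8 + D$ ($g{\left(X,D \right)} = \left(2 + 6\right) + D = 8 + D$)
$g{\left(2,s{\left(f{\left(3 \right)} \right)} \right)} 39 \left(-24\right) = \left(8 + \left(2 \cdot 3 \left(-1 + 3\right)\right)^{2}\right) 39 \left(-24\right) = \left(8 + \left(2 \cdot 3 \cdot 2\right)^{2}\right) 39 \left(-24\right) = \left(8 + 12^{2}\right) 39 \left(-24\right) = \left(8 + 144\right) 39 \left(-24\right) = 152 \cdot 39 \left(-24\right) = 5928 \left(-24\right) = -142272$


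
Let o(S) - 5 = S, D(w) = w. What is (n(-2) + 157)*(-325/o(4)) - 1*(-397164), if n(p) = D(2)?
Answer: 1174267/3 ≈ 3.9142e+5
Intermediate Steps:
o(S) = 5 + S
n(p) = 2
(n(-2) + 157)*(-325/o(4)) - 1*(-397164) = (2 + 157)*(-325/(5 + 4)) - 1*(-397164) = 159*(-325/9) + 397164 = -17225/3 + 397164 = 1174267/3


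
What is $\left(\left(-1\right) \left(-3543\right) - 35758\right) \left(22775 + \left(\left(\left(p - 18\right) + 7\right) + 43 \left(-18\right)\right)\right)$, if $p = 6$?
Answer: $-708601140$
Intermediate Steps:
$\left(\left(-1\right) \left(-3543\right) - 35758\right) \left(22775 + \left(\left(\left(p - 18\right) + 7\right) + 43 \left(-18\right)\right)\right) = \left(\left(-1\right) \left(-3543\right) - 35758\right) \left(22775 + \left(\left(\left(6 - 18\right) + 7\right) + 43 \left(-18\right)\right)\right) = \left(3543 - 35758\right) \left(22775 + \left(\left(-12 + 7\right) - 774\right)\right) = - 32215 \left(22775 - 779\right) = \left(-32215\right) 21996 = -708601140$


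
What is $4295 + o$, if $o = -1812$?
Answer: $2483$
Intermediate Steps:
$4295 + o = 4295 - 1812 = 2483$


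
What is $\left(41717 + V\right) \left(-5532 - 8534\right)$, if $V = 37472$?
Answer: $-1113872474$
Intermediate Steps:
$\left(41717 + V\right) \left(-5532 - 8534\right) = \left(41717 + 37472\right) \left(-5532 - 8534\right) = 79189 \left(-14066\right) = -1113872474$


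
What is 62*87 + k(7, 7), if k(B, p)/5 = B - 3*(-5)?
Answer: 5504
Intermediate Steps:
k(B, p) = 75 + 5*B (k(B, p) = 5*(B - 3*(-5)) = 5*(B + 15) = 5*(15 + B) = 75 + 5*B)
62*87 + k(7, 7) = 62*87 + (75 + 5*7) = 5394 + (75 + 35) = 5394 + 110 = 5504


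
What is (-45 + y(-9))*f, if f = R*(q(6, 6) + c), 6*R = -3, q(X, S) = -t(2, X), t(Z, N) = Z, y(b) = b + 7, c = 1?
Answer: -47/2 ≈ -23.500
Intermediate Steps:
y(b) = 7 + b
q(X, S) = -2 (q(X, S) = -1*2 = -2)
R = -½ (R = (⅙)*(-3) = -½ ≈ -0.50000)
f = ½ (f = -(-2 + 1)/2 = -½*(-1) = ½ ≈ 0.50000)
(-45 + y(-9))*f = (-45 + (7 - 9))*(½) = (-45 - 2)*(½) = -47*½ = -47/2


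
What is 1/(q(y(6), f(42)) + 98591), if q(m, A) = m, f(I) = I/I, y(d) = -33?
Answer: 1/98558 ≈ 1.0146e-5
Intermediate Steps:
f(I) = 1
1/(q(y(6), f(42)) + 98591) = 1/(-33 + 98591) = 1/98558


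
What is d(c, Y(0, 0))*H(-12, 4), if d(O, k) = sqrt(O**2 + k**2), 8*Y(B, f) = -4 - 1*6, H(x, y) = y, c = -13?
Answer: sqrt(2729) ≈ 52.240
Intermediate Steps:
Y(B, f) = -5/4 (Y(B, f) = (-4 - 1*6)/8 = (-4 - 6)/8 = (1/8)*(-10) = -5/4)
d(c, Y(0, 0))*H(-12, 4) = sqrt((-13)**2 + (-5/4)**2)*4 = sqrt(169 + 25/16)*4 = sqrt(2729/16)*4 = (sqrt(2729)/4)*4 = sqrt(2729)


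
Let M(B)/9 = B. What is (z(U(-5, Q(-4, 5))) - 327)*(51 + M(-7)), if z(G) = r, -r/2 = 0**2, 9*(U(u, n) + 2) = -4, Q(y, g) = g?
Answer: 3924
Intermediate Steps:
U(u, n) = -22/9 (U(u, n) = -2 + (1/9)*(-4) = -2 - 4/9 = -22/9)
r = 0 (r = -2*0**2 = -2*0 = 0)
z(G) = 0
M(B) = 9*B
(z(U(-5, Q(-4, 5))) - 327)*(51 + M(-7)) = (0 - 327)*(51 + 9*(-7)) = -327*(51 - 63) = -327*(-12) = 3924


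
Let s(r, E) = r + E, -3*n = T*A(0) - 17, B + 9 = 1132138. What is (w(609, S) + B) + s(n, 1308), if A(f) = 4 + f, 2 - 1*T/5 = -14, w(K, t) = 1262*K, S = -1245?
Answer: 1901894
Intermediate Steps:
T = 80 (T = 10 - 5*(-14) = 10 + 70 = 80)
B = 1132129 (B = -9 + 1132138 = 1132129)
n = -101 (n = -(80*(4 + 0) - 17)/3 = -(80*4 - 17)/3 = -(320 - 17)/3 = -⅓*303 = -101)
s(r, E) = E + r
(w(609, S) + B) + s(n, 1308) = (1262*609 + 1132129) + (1308 - 101) = (768558 + 1132129) + 1207 = 1900687 + 1207 = 1901894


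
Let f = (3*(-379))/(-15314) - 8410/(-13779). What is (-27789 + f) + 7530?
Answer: -4274739668491/211011606 ≈ -20258.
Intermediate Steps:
f = 144457463/211011606 (f = -1137*(-1/15314) - 8410*(-1/13779) = 1137/15314 + 8410/13779 = 144457463/211011606 ≈ 0.68460)
(-27789 + f) + 7530 = (-27789 + 144457463/211011606) + 7530 = -5863657061671/211011606 + 7530 = -4274739668491/211011606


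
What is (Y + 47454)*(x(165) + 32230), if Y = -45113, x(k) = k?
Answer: 75836695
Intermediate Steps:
(Y + 47454)*(x(165) + 32230) = (-45113 + 47454)*(165 + 32230) = 2341*32395 = 75836695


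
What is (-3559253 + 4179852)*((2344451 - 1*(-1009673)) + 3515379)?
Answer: 4263206692297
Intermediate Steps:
(-3559253 + 4179852)*((2344451 - 1*(-1009673)) + 3515379) = 620599*((2344451 + 1009673) + 3515379) = 620599*(3354124 + 3515379) = 620599*6869503 = 4263206692297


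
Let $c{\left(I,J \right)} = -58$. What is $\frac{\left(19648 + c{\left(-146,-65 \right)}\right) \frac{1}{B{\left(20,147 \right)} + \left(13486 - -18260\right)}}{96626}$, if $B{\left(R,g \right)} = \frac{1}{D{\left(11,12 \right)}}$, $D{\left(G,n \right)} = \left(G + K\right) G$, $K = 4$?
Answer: $\frac{1616175}{253067890483} \approx 6.3863 \cdot 10^{-6}$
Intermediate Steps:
$D{\left(G,n \right)} = G \left(4 + G\right)$ ($D{\left(G,n \right)} = \left(G + 4\right) G = \left(4 + G\right) G = G \left(4 + G\right)$)
$B{\left(R,g \right)} = \frac{1}{165}$ ($B{\left(R,g \right)} = \frac{1}{11 \left(4 + 11\right)} = \frac{1}{11 \cdot 15} = \frac{1}{165}$)
$\frac{\left(19648 + c{\left(-146,-65 \right)}\right) \frac{1}{B{\left(20,147 \right)} + \left(13486 - -18260\right)}}{96626} = \frac{\left(19648 - 58\right) \frac{1}{\frac{1}{165} + \left(13486 - -18260\right)}}{96626} = \frac{19590}{\frac{1}{165} + \left(13486 + 18260\right)} \frac{1}{96626} = \frac{19590}{\frac{1}{165} + 31746} \cdot \frac{1}{96626} = \frac{19590}{\frac{5238091}{165}} \cdot \frac{1}{96626} = 19590 \cdot \frac{165}{5238091} \cdot \frac{1}{96626} = \frac{3232350}{5238091} \cdot \frac{1}{96626} = \frac{1616175}{253067890483}$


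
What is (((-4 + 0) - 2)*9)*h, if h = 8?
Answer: -432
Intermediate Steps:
(((-4 + 0) - 2)*9)*h = (((-4 + 0) - 2)*9)*8 = ((-4 - 2)*9)*8 = -6*9*8 = -54*8 = -432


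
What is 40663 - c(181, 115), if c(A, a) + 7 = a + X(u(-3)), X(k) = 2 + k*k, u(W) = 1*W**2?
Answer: 40472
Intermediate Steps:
u(W) = W**2
X(k) = 2 + k**2
c(A, a) = 76 + a (c(A, a) = -7 + (a + (2 + ((-3)**2)**2)) = -7 + (a + (2 + 9**2)) = -7 + (a + (2 + 81)) = -7 + (a + 83) = -7 + (83 + a) = 76 + a)
40663 - c(181, 115) = 40663 - (76 + 115) = 40663 - 1*191 = 40663 - 191 = 40472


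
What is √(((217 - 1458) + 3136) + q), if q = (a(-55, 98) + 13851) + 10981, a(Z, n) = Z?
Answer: 4*√1667 ≈ 163.32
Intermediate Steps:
q = 24777 (q = (-55 + 13851) + 10981 = 13796 + 10981 = 24777)
√(((217 - 1458) + 3136) + q) = √(((217 - 1458) + 3136) + 24777) = √((-1241 + 3136) + 24777) = √(1895 + 24777) = √26672 = 4*√1667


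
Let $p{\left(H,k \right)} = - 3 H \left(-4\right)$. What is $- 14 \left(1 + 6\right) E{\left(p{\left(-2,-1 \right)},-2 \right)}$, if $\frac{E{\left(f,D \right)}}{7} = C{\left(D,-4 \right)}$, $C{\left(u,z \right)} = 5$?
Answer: $-3430$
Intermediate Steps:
$p{\left(H,k \right)} = 12 H$
$E{\left(f,D \right)} = 35$ ($E{\left(f,D \right)} = 7 \cdot 5 = 35$)
$- 14 \left(1 + 6\right) E{\left(p{\left(-2,-1 \right)},-2 \right)} = - 14 \left(1 + 6\right) 35 = - 14 \cdot 7 \cdot 35 = \left(-14\right) 245 = -3430$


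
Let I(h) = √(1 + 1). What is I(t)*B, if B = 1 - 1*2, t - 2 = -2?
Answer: -√2 ≈ -1.4142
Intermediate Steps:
t = 0 (t = 2 - 2 = 0)
I(h) = √2
B = -1 (B = 1 - 2 = -1)
I(t)*B = √2*(-1) = -√2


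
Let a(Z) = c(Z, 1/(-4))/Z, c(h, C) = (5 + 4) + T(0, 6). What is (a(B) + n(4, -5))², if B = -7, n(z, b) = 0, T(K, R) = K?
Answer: 81/49 ≈ 1.6531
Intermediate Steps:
c(h, C) = 9 (c(h, C) = (5 + 4) + 0 = 9 + 0 = 9)
a(Z) = 9/Z
(a(B) + n(4, -5))² = (9/(-7) + 0)² = (9*(-⅐) + 0)² = (-9/7 + 0)² = (-9/7)² = 81/49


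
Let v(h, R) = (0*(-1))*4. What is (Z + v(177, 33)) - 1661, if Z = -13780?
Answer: -15441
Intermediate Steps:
v(h, R) = 0 (v(h, R) = 0*4 = 0)
(Z + v(177, 33)) - 1661 = (-13780 + 0) - 1661 = -13780 - 1661 = -15441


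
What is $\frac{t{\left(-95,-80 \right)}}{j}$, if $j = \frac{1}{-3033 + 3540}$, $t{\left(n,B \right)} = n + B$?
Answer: $-88725$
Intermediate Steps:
$t{\left(n,B \right)} = B + n$
$j = \frac{1}{507} \approx 0.0019724$
$\frac{t{\left(-95,-80 \right)}}{j} = \left(-80 - 95\right) \frac{1}{\frac{1}{507}} = \left(-175\right) 507 = -88725$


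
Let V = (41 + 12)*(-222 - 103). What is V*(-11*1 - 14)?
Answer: 430625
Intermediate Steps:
V = -17225 (V = 53*(-325) = -17225)
V*(-11*1 - 14) = -17225*(-11*1 - 14) = -17225*(-11 - 14) = -17225*(-25) = 430625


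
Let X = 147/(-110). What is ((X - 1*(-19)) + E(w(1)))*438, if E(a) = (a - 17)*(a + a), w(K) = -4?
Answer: 4472637/55 ≈ 81321.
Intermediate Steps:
X = -147/110 (X = 147*(-1/110) = -147/110 ≈ -1.3364)
E(a) = 2*a*(-17 + a) (E(a) = (-17 + a)*(2*a) = 2*a*(-17 + a))
((X - 1*(-19)) + E(w(1)))*438 = ((-147/110 - 1*(-19)) + 2*(-4)*(-17 - 4))*438 = ((-147/110 + 19) + 2*(-4)*(-21))*438 = (1943/110 + 168)*438 = (20423/110)*438 = 4472637/55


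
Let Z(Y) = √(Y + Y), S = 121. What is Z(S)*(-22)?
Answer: -242*√2 ≈ -342.24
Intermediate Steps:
Z(Y) = √2*√Y (Z(Y) = √(2*Y) = √2*√Y)
Z(S)*(-22) = (√2*√121)*(-22) = (√2*11)*(-22) = (11*√2)*(-22) = -242*√2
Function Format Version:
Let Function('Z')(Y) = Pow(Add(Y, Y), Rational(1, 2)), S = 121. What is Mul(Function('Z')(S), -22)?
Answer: Mul(-242, Pow(2, Rational(1, 2))) ≈ -342.24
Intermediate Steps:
Function('Z')(Y) = Mul(Pow(2, Rational(1, 2)), Pow(Y, Rational(1, 2))) (Function('Z')(Y) = Pow(Mul(2, Y), Rational(1, 2)) = Mul(Pow(2, Rational(1, 2)), Pow(Y, Rational(1, 2))))
Mul(Function('Z')(S), -22) = Mul(Mul(Pow(2, Rational(1, 2)), Pow(121, Rational(1, 2))), -22) = Mul(Mul(Pow(2, Rational(1, 2)), 11), -22) = Mul(Mul(11, Pow(2, Rational(1, 2))), -22) = Mul(-242, Pow(2, Rational(1, 2)))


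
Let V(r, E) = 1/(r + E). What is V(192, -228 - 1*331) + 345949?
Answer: 126963282/367 ≈ 3.4595e+5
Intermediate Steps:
V(r, E) = 1/(E + r)
V(192, -228 - 1*331) + 345949 = 1/((-228 - 1*331) + 192) + 345949 = 1/((-228 - 331) + 192) + 345949 = 1/(-559 + 192) + 345949 = 1/(-367) + 345949 = -1/367 + 345949 = 126963282/367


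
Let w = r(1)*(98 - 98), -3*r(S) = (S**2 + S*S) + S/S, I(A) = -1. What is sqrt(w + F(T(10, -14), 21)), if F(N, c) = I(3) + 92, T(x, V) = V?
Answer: sqrt(91) ≈ 9.5394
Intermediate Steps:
F(N, c) = 91 (F(N, c) = -1 + 92 = 91)
r(S) = -1/3 - 2*S**2/3 (r(S) = -((S**2 + S*S) + S/S)/3 = -((S**2 + S**2) + 1)/3 = -(2*S**2 + 1)/3 = -(1 + 2*S**2)/3 = -1/3 - 2*S**2/3)
w = 0 (w = (-1/3 - 2/3*1**2)*(98 - 98) = (-1/3 - 2/3*1)*0 = (-1/3 - 2/3)*0 = -1*0 = 0)
sqrt(w + F(T(10, -14), 21)) = sqrt(0 + 91) = sqrt(91)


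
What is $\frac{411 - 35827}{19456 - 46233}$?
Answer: $\frac{35416}{26777} \approx 1.3226$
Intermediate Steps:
$\frac{411 - 35827}{19456 - 46233} = - \frac{35416}{-26777} = \left(-35416\right) \left(- \frac{1}{26777}\right) = \frac{35416}{26777}$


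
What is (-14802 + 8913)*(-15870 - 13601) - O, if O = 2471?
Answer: 173552248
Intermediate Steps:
(-14802 + 8913)*(-15870 - 13601) - O = (-14802 + 8913)*(-15870 - 13601) - 1*2471 = -5889*(-29471) - 2471 = 173554719 - 2471 = 173552248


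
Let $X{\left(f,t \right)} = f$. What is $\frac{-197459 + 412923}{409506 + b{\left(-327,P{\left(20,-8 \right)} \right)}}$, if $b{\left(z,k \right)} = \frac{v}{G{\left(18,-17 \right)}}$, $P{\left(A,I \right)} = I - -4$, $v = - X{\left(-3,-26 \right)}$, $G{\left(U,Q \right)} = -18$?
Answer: $\frac{1292784}{2457035} \approx 0.52616$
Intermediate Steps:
$v = 3$ ($v = \left(-1\right) \left(-3\right) = 3$)
$P{\left(A,I \right)} = 4 + I$ ($P{\left(A,I \right)} = I + 4 = 4 + I$)
$b{\left(z,k \right)} = - \frac{1}{6}$ ($b{\left(z,k \right)} = \frac{3}{-18} = 3 \left(- \frac{1}{18}\right) = - \frac{1}{6}$)
$\frac{-197459 + 412923}{409506 + b{\left(-327,P{\left(20,-8 \right)} \right)}} = \frac{-197459 + 412923}{409506 - \frac{1}{6}} = \frac{215464}{\frac{2457035}{6}} = 215464 \cdot \frac{6}{2457035} = \frac{1292784}{2457035}$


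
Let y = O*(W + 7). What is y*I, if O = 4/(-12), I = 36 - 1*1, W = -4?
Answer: -35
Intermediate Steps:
I = 35 (I = 36 - 1 = 35)
O = -⅓ (O = 4*(-1/12) = -⅓ ≈ -0.33333)
y = -1 (y = -(-4 + 7)/3 = -⅓*3 = -1)
y*I = -1*35 = -35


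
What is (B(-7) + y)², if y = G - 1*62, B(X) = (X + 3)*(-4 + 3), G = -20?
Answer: 6084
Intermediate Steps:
B(X) = -3 - X (B(X) = (3 + X)*(-1) = -3 - X)
y = -82 (y = -20 - 1*62 = -20 - 62 = -82)
(B(-7) + y)² = ((-3 - 1*(-7)) - 82)² = ((-3 + 7) - 82)² = (4 - 82)² = (-78)² = 6084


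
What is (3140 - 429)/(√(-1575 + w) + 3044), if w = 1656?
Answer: 2711/3053 ≈ 0.88798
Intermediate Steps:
(3140 - 429)/(√(-1575 + w) + 3044) = (3140 - 429)/(√(-1575 + 1656) + 3044) = 2711/(√81 + 3044) = 2711/(9 + 3044) = 2711/3053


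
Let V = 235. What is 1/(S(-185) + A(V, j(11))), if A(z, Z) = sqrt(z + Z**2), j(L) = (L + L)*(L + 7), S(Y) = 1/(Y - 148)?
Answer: 333/17415228338 + 110889*sqrt(157051)/17415228338 ≈ 0.0025234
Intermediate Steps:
S(Y) = 1/(-148 + Y)
j(L) = 2*L*(7 + L) (j(L) = (2*L)*(7 + L) = 2*L*(7 + L))
1/(S(-185) + A(V, j(11))) = 1/(1/(-148 - 185) + sqrt(235 + (2*11*(7 + 11))**2)) = 1/(1/(-333) + sqrt(235 + (2*11*18)**2)) = 1/(-1/333 + sqrt(235 + 396**2)) = 1/(-1/333 + sqrt(235 + 156816)) = 1/(-1/333 + sqrt(157051))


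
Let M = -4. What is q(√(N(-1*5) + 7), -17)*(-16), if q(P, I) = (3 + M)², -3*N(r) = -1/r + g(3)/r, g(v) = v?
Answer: -16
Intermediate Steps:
N(r) = -2/(3*r) (N(r) = -(-1/r + 3/r)/3 = -2/(3*r))
q(P, I) = 1 (q(P, I) = (3 - 4)² = (-1)² = 1)
q(√(N(-1*5) + 7), -17)*(-16) = 1*(-16) = -16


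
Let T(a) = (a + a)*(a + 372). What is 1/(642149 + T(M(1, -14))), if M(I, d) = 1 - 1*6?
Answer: 1/638479 ≈ 1.5662e-6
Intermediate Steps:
M(I, d) = -5 (M(I, d) = 1 - 6 = -5)
T(a) = 2*a*(372 + a) (T(a) = (2*a)*(372 + a) = 2*a*(372 + a))
1/(642149 + T(M(1, -14))) = 1/(642149 + 2*(-5)*(372 - 5)) = 1/(642149 + 2*(-5)*367) = 1/(642149 - 3670) = 1/638479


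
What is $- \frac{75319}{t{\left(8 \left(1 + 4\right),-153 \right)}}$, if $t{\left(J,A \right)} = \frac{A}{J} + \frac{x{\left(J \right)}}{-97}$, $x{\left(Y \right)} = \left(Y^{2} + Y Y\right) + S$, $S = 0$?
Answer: $\frac{292237720}{142841} \approx 2045.9$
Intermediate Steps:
$x{\left(Y \right)} = 2 Y^{2}$ ($x{\left(Y \right)} = \left(Y^{2} + Y Y\right) + 0 = \left(Y^{2} + Y^{2}\right) + 0 = 2 Y^{2} + 0 = 2 Y^{2}$)
$t{\left(J,A \right)} = - \frac{2 J^{2}}{97} + \frac{A}{J}$ ($t{\left(J,A \right)} = \frac{A}{J} + \frac{2 J^{2}}{-97} = \frac{A}{J} + 2 J^{2} \left(- \frac{1}{97}\right) = \frac{A}{J} - \frac{2 J^{2}}{97} = - \frac{2 J^{2}}{97} + \frac{A}{J}$)
$- \frac{75319}{t{\left(8 \left(1 + 4\right),-153 \right)}} = - \frac{75319}{\frac{1}{8 \left(1 + 4\right)} \left(-153 - \frac{2 \left(8 \left(1 + 4\right)\right)^{3}}{97}\right)} = - \frac{75319}{\frac{1}{8 \cdot 5} \left(-153 - \frac{2 \left(8 \cdot 5\right)^{3}}{97}\right)} = - \frac{75319}{\frac{1}{40} \left(-153 - \frac{2 \cdot 40^{3}}{97}\right)} = - \frac{75319}{\frac{1}{40} \left(-153 - \frac{128000}{97}\right)} = - \frac{75319}{\frac{1}{40} \left(- \frac{142841}{97}\right)} = - \frac{75319}{- \frac{142841}{3880}} = \left(-75319\right) \left(- \frac{3880}{142841}\right) = \frac{292237720}{142841}$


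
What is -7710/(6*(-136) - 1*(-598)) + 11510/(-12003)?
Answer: 45016975/1308327 ≈ 34.408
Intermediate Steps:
-7710/(6*(-136) - 1*(-598)) + 11510/(-12003) = -7710/(-816 + 598) + 11510*(-1/12003) = -7710/(-218) - 11510/12003 = -7710*(-1/218) - 11510/12003 = 3855/109 - 11510/12003 = 45016975/1308327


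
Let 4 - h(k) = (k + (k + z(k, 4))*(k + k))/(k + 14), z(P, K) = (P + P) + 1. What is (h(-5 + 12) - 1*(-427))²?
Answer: 173056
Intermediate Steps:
z(P, K) = 1 + 2*P (z(P, K) = 2*P + 1 = 1 + 2*P)
h(k) = 4 - (k + 2*k*(1 + 3*k))/(14 + k) (h(k) = 4 - (k + (k + (1 + 2*k))*(k + k))/(k + 14) = 4 - (k + (1 + 3*k)*(2*k))/(14 + k) = 4 - (k + 2*k*(1 + 3*k))/(14 + k))
(h(-5 + 12) - 1*(-427))² = ((56 + (-5 + 12) - 6*(-5 + 12)²)/(14 + (-5 + 12)) - 1*(-427))² = ((56 + 7 - 6*7²)/(14 + 7) + 427)² = ((56 + 7 - 6*49)/21 + 427)² = ((56 + 7 - 294)/21 + 427)² = ((1/21)*(-231) + 427)² = (-11 + 427)² = 416² = 173056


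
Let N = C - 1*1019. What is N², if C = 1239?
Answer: 48400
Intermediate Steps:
N = 220 (N = 1239 - 1*1019 = 1239 - 1019 = 220)
N² = 220² = 48400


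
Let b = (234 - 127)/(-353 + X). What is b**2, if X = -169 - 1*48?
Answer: 11449/324900 ≈ 0.035239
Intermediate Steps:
X = -217 (X = -169 - 48 = -217)
b = -107/570 (b = (234 - 127)/(-353 - 217) = 107/(-570) = 107*(-1/570) = -107/570 ≈ -0.18772)
b**2 = (-107/570)**2 = 11449/324900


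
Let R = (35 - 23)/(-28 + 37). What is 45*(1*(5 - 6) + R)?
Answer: 15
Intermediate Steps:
R = 4/3 (R = 12/9 = 12*(⅑) = 4/3 ≈ 1.3333)
45*(1*(5 - 6) + R) = 45*(1*(5 - 6) + 4/3) = 45*(1*(-1) + 4/3) = 45*(-1 + 4/3) = 45*(⅓) = 15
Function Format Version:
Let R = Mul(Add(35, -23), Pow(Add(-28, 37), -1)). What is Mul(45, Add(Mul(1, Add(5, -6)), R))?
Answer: 15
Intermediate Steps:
R = Rational(4, 3) (R = Mul(12, Pow(9, -1)) = Mul(12, Rational(1, 9)) = Rational(4, 3) ≈ 1.3333)
Mul(45, Add(Mul(1, Add(5, -6)), R)) = Mul(45, Add(Mul(1, Add(5, -6)), Rational(4, 3))) = Mul(45, Add(Mul(1, -1), Rational(4, 3))) = Mul(45, Add(-1, Rational(4, 3))) = Mul(45, Rational(1, 3)) = 15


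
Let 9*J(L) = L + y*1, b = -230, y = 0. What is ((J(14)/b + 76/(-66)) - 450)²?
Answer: 26382985054969/129618225 ≈ 2.0354e+5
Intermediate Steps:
J(L) = L/9 (J(L) = (L + 0*1)/9 = (L + 0)/9 = L/9)
((J(14)/b + 76/(-66)) - 450)² = ((((⅑)*14)/(-230) + 76/(-66)) - 450)² = (((14/9)*(-1/230) + 76*(-1/66)) - 450)² = ((-7/1035 - 38/33) - 450)² = (-13187/11385 - 450)² = (-5136437/11385)² = 26382985054969/129618225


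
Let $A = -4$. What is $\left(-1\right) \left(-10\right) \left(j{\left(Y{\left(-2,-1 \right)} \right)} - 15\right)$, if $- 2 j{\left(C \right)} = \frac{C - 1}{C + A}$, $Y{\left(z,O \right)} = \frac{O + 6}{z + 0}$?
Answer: $- \frac{1985}{13} \approx -152.69$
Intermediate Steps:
$Y{\left(z,O \right)} = \frac{6 + O}{z}$
$j{\left(C \right)} = - \frac{-1 + C}{2 \left(-4 + C\right)}$ ($j{\left(C \right)} = - \frac{\left(C - 1\right) \frac{1}{C - 4}}{2} = - \frac{\left(-1 + C\right) \frac{1}{-4 + C}}{2} = - \frac{\frac{1}{-4 + C} \left(-1 + C\right)}{2} = - \frac{-1 + C}{2 \left(-4 + C\right)}$)
$\left(-1\right) \left(-10\right) \left(j{\left(Y{\left(-2,-1 \right)} \right)} - 15\right) = \left(-1\right) \left(-10\right) \left(\frac{1 - \frac{6 - 1}{-2}}{2 \left(-4 + \frac{6 - 1}{-2}\right)} - 15\right) = 10 \left(\frac{1 - \left(- \frac{1}{2}\right) 5}{2 \left(-4 - \frac{5}{2}\right)} - 15\right) = 10 \left(\frac{1 - - \frac{5}{2}}{2 \left(-4 - \frac{5}{2}\right)} - 15\right) = 10 \left(\frac{1 + \frac{5}{2}}{2 \left(- \frac{13}{2}\right)} - 15\right) = 10 \left(\frac{1}{2} \left(- \frac{2}{13}\right) \frac{7}{2} - 15\right) = 10 \left(- \frac{7}{26} - 15\right) = 10 \left(- \frac{397}{26}\right) = - \frac{1985}{13}$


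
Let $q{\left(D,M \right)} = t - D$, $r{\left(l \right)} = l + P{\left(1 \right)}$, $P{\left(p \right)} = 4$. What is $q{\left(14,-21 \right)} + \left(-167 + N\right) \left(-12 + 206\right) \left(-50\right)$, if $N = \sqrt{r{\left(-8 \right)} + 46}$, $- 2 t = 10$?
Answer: $1619881 - 9700 \sqrt{42} \approx 1.557 \cdot 10^{6}$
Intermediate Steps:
$t = -5$ ($t = \left(- \frac{1}{2}\right) 10 = -5$)
$r{\left(l \right)} = 4 + l$ ($r{\left(l \right)} = l + 4 = 4 + l$)
$q{\left(D,M \right)} = -5 - D$
$N = \sqrt{42}$ ($N = \sqrt{\left(4 - 8\right) + 46} = \sqrt{-4 + 46} = \sqrt{42} \approx 6.4807$)
$q{\left(14,-21 \right)} + \left(-167 + N\right) \left(-12 + 206\right) \left(-50\right) = \left(-5 - 14\right) + \left(-167 + \sqrt{42}\right) \left(-12 + 206\right) \left(-50\right) = \left(-5 - 14\right) + \left(-167 + \sqrt{42}\right) 194 \left(-50\right) = -19 + \left(-32398 + 194 \sqrt{42}\right) \left(-50\right) = -19 + \left(1619900 - 9700 \sqrt{42}\right) = 1619881 - 9700 \sqrt{42}$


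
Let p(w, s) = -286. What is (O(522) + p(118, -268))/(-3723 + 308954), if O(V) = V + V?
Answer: 758/305231 ≈ 0.0024834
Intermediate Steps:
O(V) = 2*V
(O(522) + p(118, -268))/(-3723 + 308954) = (2*522 - 286)/(-3723 + 308954) = (1044 - 286)/305231 = 758*(1/305231) = 758/305231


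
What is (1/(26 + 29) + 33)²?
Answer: 3297856/3025 ≈ 1090.2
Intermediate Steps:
(1/(26 + 29) + 33)² = (1/55 + 33)² = (1816/55)² = 3297856/3025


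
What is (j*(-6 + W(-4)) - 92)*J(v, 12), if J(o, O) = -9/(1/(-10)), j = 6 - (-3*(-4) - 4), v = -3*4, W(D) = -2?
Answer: -6840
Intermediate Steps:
v = -12
j = -2 (j = 6 - (12 - 4) = 6 - 1*8 = 6 - 8 = -2)
J(o, O) = 90 (J(o, O) = -9/(-1/10) = -9*(-10) = 90)
(j*(-6 + W(-4)) - 92)*J(v, 12) = (-2*(-6 - 2) - 92)*90 = (-2*(-8) - 92)*90 = (16 - 92)*90 = -76*90 = -6840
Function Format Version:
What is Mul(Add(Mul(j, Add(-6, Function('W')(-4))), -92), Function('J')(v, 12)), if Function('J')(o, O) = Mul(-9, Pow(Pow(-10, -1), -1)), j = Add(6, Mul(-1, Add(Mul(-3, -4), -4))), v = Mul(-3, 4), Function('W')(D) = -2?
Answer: -6840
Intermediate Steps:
v = -12
j = -2 (j = Add(6, Mul(-1, Add(12, -4))) = Add(6, Mul(-1, 8)) = Add(6, -8) = -2)
Function('J')(o, O) = 90 (Function('J')(o, O) = Mul(-9, Pow(Rational(-1, 10), -1)) = Mul(-9, -10) = 90)
Mul(Add(Mul(j, Add(-6, Function('W')(-4))), -92), Function('J')(v, 12)) = Mul(Add(Mul(-2, Add(-6, -2)), -92), 90) = Mul(Add(Mul(-2, -8), -92), 90) = Mul(Add(16, -92), 90) = Mul(-76, 90) = -6840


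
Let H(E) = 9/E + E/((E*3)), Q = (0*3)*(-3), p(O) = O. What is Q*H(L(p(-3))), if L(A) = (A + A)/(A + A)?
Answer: 0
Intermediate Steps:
L(A) = 1 (L(A) = (2*A)/((2*A)) = (2*A)*(1/(2*A)) = 1)
Q = 0 (Q = 0*(-3) = 0)
H(E) = ⅓ + 9/E (H(E) = 9/E + E/((3*E)) = 9/E + E*(1/(3*E)) = 9/E + ⅓ = ⅓ + 9/E)
Q*H(L(p(-3))) = 0*((⅓)*(27 + 1)/1) = 0*((⅓)*1*28) = 0*(28/3) = 0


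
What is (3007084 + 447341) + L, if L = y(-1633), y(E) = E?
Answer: 3452792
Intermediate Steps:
L = -1633
(3007084 + 447341) + L = (3007084 + 447341) - 1633 = 3454425 - 1633 = 3452792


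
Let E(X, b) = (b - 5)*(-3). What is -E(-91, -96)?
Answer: -303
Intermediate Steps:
E(X, b) = 15 - 3*b (E(X, b) = (-5 + b)*(-3) = 15 - 3*b)
-E(-91, -96) = -(15 - 3*(-96)) = -(15 + 288) = -1*303 = -303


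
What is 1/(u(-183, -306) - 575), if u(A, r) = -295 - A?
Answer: -1/687 ≈ -0.0014556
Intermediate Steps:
1/(u(-183, -306) - 575) = 1/((-295 - 1*(-183)) - 575) = 1/((-295 + 183) - 575) = 1/(-112 - 575) = 1/(-687) = -1/687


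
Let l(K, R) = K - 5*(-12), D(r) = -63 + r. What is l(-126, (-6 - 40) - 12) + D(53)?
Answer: -76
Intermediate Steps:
l(K, R) = 60 + K (l(K, R) = K + 60 = 60 + K)
l(-126, (-6 - 40) - 12) + D(53) = (60 - 126) + (-63 + 53) = -66 - 10 = -76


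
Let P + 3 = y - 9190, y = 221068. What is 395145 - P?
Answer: 183270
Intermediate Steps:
P = 211875 (P = -3 + (221068 - 9190) = -3 + 211878 = 211875)
395145 - P = 395145 - 1*211875 = 395145 - 211875 = 183270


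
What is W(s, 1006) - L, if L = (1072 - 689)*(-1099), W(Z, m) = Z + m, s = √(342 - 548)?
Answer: 421923 + I*√206 ≈ 4.2192e+5 + 14.353*I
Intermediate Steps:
s = I*√206 (s = √(-206) = I*√206 ≈ 14.353*I)
L = -420917 (L = 383*(-1099) = -420917)
W(s, 1006) - L = (I*√206 + 1006) - 1*(-420917) = (1006 + I*√206) + 420917 = 421923 + I*√206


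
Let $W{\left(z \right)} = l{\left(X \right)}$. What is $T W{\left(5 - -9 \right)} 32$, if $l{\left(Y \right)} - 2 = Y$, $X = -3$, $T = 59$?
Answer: $-1888$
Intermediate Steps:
$l{\left(Y \right)} = 2 + Y$
$W{\left(z \right)} = -1$ ($W{\left(z \right)} = 2 - 3 = -1$)
$T W{\left(5 - -9 \right)} 32 = 59 \left(-1\right) 32 = \left(-59\right) 32 = -1888$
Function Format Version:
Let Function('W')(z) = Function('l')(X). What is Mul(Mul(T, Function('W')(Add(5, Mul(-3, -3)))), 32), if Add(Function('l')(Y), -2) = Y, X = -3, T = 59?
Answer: -1888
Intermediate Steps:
Function('l')(Y) = Add(2, Y)
Function('W')(z) = -1 (Function('W')(z) = Add(2, -3) = -1)
Mul(Mul(T, Function('W')(Add(5, Mul(-3, -3)))), 32) = Mul(Mul(59, -1), 32) = Mul(-59, 32) = -1888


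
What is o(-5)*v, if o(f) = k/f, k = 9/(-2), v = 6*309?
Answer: 8343/5 ≈ 1668.6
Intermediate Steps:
v = 1854
k = -9/2 (k = 9*(-½) = -9/2 ≈ -4.5000)
o(f) = -9/(2*f)
o(-5)*v = -9/2/(-5)*1854 = -9/2*(-⅕)*1854 = (9/10)*1854 = 8343/5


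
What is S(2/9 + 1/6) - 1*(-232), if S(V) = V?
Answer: 4183/18 ≈ 232.39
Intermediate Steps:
S(2/9 + 1/6) - 1*(-232) = (2/9 + 1/6) - 1*(-232) = (2*(1/9) + 1*(1/6)) + 232 = (2/9 + 1/6) + 232 = 7/18 + 232 = 4183/18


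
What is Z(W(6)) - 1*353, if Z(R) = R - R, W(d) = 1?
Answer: -353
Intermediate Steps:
Z(R) = 0
Z(W(6)) - 1*353 = 0 - 1*353 = 0 - 353 = -353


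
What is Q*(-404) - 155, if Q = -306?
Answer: 123469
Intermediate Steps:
Q*(-404) - 155 = -306*(-404) - 155 = 123624 - 155 = 123469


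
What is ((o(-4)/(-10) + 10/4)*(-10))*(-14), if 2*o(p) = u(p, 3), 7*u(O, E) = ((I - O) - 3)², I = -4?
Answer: 341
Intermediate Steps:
u(O, E) = (-7 - O)²/7 (u(O, E) = ((-4 - O) - 3)²/7 = (-7 - O)²/7)
o(p) = (7 + p)²/14 (o(p) = ((7 + p)²/7)/2 = (7 + p)²/14)
((o(-4)/(-10) + 10/4)*(-10))*(-14) = ((((7 - 4)²/14)/(-10) + 10/4)*(-10))*(-14) = ((((1/14)*3²)*(-⅒) + 10*(¼))*(-10))*(-14) = ((((1/14)*9)*(-⅒) + 5/2)*(-10))*(-14) = (((9/14)*(-⅒) + 5/2)*(-10))*(-14) = ((-9/140 + 5/2)*(-10))*(-14) = ((341/140)*(-10))*(-14) = -341/14*(-14) = 341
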